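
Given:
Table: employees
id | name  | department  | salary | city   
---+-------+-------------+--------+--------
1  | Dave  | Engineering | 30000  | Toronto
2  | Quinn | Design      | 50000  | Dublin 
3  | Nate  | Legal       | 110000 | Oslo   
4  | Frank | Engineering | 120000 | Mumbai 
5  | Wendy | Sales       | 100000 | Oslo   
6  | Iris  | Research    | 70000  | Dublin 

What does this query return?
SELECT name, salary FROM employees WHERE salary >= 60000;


Filtering: salary >= 60000
Matching: 4 rows

4 rows:
Nate, 110000
Frank, 120000
Wendy, 100000
Iris, 70000


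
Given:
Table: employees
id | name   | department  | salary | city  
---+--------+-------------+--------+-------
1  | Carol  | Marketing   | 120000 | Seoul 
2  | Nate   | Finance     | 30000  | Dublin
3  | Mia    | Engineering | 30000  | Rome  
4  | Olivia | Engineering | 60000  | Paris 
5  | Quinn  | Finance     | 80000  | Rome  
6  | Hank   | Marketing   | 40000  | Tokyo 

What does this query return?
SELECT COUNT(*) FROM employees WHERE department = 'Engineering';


Counting rows where department = 'Engineering'
  Mia -> MATCH
  Olivia -> MATCH


2


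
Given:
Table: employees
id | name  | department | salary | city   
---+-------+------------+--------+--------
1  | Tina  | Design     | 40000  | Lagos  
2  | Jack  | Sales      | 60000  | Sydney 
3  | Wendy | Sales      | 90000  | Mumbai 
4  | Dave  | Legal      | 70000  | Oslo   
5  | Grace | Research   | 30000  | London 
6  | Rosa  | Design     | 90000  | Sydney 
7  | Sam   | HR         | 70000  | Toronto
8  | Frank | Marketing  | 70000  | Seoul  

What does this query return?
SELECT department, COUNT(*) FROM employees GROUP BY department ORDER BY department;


Assigning each row to its department group:
  Tina -> Design
  Jack -> Sales
  Wendy -> Sales
  Dave -> Legal
  Grace -> Research
  Rosa -> Design
  Sam -> HR
  Frank -> Marketing


6 groups:
Design, 2
HR, 1
Legal, 1
Marketing, 1
Research, 1
Sales, 2


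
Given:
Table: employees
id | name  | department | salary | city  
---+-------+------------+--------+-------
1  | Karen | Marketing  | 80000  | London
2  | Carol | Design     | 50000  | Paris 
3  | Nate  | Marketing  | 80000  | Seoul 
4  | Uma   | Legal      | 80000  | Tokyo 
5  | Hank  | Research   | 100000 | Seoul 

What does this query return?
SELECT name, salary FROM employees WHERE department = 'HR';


Filtering: department = 'HR'
Matching rows: 0

Empty result set (0 rows)


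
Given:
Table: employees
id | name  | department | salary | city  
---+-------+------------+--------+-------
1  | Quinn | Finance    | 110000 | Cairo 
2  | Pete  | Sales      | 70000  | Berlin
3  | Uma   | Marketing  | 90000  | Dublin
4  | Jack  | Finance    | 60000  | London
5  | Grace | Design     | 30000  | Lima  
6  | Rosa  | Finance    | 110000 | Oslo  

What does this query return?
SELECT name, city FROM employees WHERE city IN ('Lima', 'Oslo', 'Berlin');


Filtering: city IN ('Lima', 'Oslo', 'Berlin')
Matching: 3 rows

3 rows:
Pete, Berlin
Grace, Lima
Rosa, Oslo


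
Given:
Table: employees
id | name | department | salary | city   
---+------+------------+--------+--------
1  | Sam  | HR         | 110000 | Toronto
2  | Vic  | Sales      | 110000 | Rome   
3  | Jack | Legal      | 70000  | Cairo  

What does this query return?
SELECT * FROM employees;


SELECT * returns all 3 rows with all columns

3 rows:
1, Sam, HR, 110000, Toronto
2, Vic, Sales, 110000, Rome
3, Jack, Legal, 70000, Cairo


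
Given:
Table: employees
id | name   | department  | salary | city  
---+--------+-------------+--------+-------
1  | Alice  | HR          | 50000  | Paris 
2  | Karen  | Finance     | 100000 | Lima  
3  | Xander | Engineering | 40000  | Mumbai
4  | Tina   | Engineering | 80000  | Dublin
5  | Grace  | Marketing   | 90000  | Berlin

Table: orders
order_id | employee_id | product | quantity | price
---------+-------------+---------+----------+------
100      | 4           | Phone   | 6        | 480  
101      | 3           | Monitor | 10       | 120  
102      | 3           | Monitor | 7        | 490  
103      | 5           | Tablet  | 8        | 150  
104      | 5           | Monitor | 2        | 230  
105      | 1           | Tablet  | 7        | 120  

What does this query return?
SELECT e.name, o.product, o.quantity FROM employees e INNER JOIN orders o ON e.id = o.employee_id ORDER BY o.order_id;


Joining employees.id = orders.employee_id:
  employee Tina (id=4) -> order Phone
  employee Xander (id=3) -> order Monitor
  employee Xander (id=3) -> order Monitor
  employee Grace (id=5) -> order Tablet
  employee Grace (id=5) -> order Monitor
  employee Alice (id=1) -> order Tablet


6 rows:
Tina, Phone, 6
Xander, Monitor, 10
Xander, Monitor, 7
Grace, Tablet, 8
Grace, Monitor, 2
Alice, Tablet, 7


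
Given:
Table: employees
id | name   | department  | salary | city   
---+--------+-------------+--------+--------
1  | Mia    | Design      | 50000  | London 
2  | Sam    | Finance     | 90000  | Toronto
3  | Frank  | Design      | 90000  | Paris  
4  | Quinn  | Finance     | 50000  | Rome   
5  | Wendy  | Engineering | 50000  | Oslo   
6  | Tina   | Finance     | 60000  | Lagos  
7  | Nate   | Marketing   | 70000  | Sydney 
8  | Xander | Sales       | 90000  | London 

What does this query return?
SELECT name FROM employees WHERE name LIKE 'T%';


LIKE 'T%' matches names starting with 'T'
Matching: 1

1 rows:
Tina


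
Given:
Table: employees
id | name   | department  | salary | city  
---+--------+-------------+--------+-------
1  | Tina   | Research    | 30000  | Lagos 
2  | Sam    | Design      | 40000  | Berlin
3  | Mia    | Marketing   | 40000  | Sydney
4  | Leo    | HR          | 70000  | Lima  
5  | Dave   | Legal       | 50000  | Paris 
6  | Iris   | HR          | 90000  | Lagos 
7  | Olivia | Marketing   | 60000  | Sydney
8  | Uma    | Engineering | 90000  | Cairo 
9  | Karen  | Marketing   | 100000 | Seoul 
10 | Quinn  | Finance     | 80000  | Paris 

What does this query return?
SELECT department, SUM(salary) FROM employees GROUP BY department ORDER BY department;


Summing salary within each department:
  Design: 40000 = 40000
  Engineering: 90000 = 90000
  Finance: 80000 = 80000
  HR: 70000 + 90000 = 160000
  Legal: 50000 = 50000
  Marketing: 40000 + 60000 + 100000 = 200000
  Research: 30000 = 30000


7 groups:
Design, 40000
Engineering, 90000
Finance, 80000
HR, 160000
Legal, 50000
Marketing, 200000
Research, 30000


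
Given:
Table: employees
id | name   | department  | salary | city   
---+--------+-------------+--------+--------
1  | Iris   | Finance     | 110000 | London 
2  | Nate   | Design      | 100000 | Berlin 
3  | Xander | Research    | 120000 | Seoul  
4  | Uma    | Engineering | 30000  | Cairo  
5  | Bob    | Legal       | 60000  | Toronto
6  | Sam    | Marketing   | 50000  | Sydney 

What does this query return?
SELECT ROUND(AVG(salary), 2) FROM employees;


SUM(salary) = 470000
COUNT = 6
ROUND(AVG, 2) = ROUND(470000 / 6, 2) = 78333.33

78333.33


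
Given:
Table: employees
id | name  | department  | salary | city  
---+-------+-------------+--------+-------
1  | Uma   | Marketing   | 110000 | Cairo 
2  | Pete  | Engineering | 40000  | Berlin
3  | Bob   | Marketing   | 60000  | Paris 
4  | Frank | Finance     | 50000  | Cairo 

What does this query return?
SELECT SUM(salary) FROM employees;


SUM(salary) = 110000 + 40000 + 60000 + 50000 = 260000

260000


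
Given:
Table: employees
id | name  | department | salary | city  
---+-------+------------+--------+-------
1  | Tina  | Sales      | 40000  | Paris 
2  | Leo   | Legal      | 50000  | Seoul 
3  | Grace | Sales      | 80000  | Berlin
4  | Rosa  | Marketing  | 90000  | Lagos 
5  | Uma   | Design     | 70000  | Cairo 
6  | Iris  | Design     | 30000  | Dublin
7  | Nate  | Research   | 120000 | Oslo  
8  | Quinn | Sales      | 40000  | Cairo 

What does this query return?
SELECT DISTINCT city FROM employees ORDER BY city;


All 'city' values (row order): Paris, Seoul, Berlin, Lagos, Cairo, Dublin, Oslo, Cairo
Removing duplicates leaves 7 unique value(s).

7 values:
Berlin
Cairo
Dublin
Lagos
Oslo
Paris
Seoul


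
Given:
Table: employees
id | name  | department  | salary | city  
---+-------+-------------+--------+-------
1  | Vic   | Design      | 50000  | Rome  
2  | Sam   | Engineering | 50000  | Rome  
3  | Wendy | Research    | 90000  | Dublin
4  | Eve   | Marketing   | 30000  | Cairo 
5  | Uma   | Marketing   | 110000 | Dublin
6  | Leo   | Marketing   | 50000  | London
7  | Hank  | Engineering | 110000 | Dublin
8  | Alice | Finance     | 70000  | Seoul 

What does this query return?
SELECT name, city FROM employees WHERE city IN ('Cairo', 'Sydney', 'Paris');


Filtering: city IN ('Cairo', 'Sydney', 'Paris')
Matching: 1 rows

1 rows:
Eve, Cairo


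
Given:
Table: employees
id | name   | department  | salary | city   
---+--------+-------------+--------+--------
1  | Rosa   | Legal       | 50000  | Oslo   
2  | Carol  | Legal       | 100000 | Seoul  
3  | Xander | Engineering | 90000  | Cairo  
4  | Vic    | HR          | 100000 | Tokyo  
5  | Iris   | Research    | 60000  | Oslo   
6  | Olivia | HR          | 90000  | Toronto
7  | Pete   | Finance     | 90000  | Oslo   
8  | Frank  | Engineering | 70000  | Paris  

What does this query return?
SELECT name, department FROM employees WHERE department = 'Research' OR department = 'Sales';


Filtering: department = 'Research' OR 'Sales'
Matching: 1 rows

1 rows:
Iris, Research


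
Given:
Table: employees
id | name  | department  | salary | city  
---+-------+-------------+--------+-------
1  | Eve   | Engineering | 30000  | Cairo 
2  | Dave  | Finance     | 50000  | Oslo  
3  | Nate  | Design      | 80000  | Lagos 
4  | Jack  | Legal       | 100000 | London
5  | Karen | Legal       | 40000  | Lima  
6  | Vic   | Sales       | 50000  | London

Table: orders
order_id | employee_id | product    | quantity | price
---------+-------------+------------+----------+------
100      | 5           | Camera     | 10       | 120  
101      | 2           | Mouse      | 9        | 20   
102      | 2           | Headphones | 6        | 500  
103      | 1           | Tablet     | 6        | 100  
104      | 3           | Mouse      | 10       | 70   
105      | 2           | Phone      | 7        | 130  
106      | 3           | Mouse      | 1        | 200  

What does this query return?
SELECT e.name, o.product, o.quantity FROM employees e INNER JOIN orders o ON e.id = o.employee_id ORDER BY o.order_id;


Joining employees.id = orders.employee_id:
  employee Karen (id=5) -> order Camera
  employee Dave (id=2) -> order Mouse
  employee Dave (id=2) -> order Headphones
  employee Eve (id=1) -> order Tablet
  employee Nate (id=3) -> order Mouse
  employee Dave (id=2) -> order Phone
  employee Nate (id=3) -> order Mouse


7 rows:
Karen, Camera, 10
Dave, Mouse, 9
Dave, Headphones, 6
Eve, Tablet, 6
Nate, Mouse, 10
Dave, Phone, 7
Nate, Mouse, 1


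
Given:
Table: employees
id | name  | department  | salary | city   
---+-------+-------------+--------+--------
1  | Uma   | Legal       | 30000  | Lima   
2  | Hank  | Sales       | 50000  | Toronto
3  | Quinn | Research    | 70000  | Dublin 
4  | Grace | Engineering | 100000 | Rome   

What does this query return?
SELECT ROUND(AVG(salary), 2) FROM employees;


SUM(salary) = 250000
COUNT = 4
ROUND(AVG, 2) = ROUND(250000 / 4, 2) = 62500.0

62500.0


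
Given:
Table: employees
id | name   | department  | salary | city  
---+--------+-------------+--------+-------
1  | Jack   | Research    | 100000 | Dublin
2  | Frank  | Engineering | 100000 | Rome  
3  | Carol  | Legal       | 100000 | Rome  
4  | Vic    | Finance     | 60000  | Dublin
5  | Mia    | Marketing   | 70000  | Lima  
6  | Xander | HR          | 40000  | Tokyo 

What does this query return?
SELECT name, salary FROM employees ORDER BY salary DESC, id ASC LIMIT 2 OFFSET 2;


Sort by salary DESC (id ASC tiebreak), then skip 2 and take 2
Rows 3 through 4

2 rows:
Carol, 100000
Mia, 70000


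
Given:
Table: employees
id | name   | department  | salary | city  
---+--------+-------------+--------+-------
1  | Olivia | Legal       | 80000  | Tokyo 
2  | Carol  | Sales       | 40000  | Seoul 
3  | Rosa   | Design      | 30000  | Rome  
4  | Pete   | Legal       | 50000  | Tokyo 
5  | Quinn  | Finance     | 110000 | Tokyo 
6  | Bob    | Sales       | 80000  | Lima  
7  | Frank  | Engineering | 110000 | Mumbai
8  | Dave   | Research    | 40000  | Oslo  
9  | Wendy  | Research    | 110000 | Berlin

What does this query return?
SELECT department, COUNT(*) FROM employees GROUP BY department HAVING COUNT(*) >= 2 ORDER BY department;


Groups with count >= 2:
  Legal: 2 -> PASS
  Research: 2 -> PASS
  Sales: 2 -> PASS
  Design: 1 -> filtered out
  Engineering: 1 -> filtered out
  Finance: 1 -> filtered out


3 groups:
Legal, 2
Research, 2
Sales, 2


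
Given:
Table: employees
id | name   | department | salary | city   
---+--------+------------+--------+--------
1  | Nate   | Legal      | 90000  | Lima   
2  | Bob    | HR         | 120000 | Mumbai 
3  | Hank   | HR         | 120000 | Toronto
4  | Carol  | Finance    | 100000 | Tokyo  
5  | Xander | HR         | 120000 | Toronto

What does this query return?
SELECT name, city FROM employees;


Projecting columns: name, city

5 rows:
Nate, Lima
Bob, Mumbai
Hank, Toronto
Carol, Tokyo
Xander, Toronto


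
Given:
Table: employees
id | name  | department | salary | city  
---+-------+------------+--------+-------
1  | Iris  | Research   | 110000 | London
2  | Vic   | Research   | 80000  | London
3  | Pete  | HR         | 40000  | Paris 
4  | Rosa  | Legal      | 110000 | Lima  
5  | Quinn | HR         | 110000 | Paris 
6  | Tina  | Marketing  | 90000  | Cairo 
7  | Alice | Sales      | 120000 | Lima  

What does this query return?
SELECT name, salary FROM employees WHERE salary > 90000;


Filtering: salary > 90000
Matching: 4 rows

4 rows:
Iris, 110000
Rosa, 110000
Quinn, 110000
Alice, 120000


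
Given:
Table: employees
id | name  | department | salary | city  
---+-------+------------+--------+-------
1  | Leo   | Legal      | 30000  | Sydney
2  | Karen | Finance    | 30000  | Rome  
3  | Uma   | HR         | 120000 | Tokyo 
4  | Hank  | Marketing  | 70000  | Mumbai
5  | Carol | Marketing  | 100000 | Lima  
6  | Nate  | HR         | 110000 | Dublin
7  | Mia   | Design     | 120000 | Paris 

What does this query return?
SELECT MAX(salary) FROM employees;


Salaries: 30000, 30000, 120000, 70000, 100000, 110000, 120000
MAX = 120000

120000


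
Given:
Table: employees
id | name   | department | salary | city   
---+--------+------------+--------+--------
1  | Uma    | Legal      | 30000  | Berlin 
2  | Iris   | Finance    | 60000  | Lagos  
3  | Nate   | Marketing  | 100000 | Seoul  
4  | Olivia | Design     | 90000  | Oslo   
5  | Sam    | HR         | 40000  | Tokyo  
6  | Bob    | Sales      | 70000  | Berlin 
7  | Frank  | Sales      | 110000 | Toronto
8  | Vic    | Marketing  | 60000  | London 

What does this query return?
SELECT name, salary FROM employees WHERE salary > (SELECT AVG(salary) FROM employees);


Subquery: AVG(salary) = 70000.0
Filtering: salary > 70000.0
  Nate (100000) -> MATCH
  Olivia (90000) -> MATCH
  Frank (110000) -> MATCH


3 rows:
Nate, 100000
Olivia, 90000
Frank, 110000


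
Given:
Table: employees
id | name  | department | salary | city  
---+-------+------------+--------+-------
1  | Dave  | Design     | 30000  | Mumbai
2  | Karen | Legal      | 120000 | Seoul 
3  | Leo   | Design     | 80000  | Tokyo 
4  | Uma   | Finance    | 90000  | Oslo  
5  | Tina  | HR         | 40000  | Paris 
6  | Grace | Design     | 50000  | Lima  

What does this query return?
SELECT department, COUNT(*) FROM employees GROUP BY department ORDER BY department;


Assigning each row to its department group:
  Dave -> Design
  Karen -> Legal
  Leo -> Design
  Uma -> Finance
  Tina -> HR
  Grace -> Design


4 groups:
Design, 3
Finance, 1
HR, 1
Legal, 1


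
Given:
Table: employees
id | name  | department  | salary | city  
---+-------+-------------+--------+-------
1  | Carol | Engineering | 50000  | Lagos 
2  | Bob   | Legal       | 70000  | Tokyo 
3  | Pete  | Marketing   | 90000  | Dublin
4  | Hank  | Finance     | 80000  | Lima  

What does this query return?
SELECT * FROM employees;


SELECT * returns all 4 rows with all columns

4 rows:
1, Carol, Engineering, 50000, Lagos
2, Bob, Legal, 70000, Tokyo
3, Pete, Marketing, 90000, Dublin
4, Hank, Finance, 80000, Lima


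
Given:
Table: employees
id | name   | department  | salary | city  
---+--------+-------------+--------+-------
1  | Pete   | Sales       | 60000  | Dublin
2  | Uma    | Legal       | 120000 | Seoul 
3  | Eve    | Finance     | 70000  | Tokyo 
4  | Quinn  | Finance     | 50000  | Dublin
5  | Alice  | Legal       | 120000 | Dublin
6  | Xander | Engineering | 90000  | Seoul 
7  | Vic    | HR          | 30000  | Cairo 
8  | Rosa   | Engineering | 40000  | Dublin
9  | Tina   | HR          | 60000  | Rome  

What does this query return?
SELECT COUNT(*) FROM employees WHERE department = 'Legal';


Counting rows where department = 'Legal'
  Uma -> MATCH
  Alice -> MATCH


2


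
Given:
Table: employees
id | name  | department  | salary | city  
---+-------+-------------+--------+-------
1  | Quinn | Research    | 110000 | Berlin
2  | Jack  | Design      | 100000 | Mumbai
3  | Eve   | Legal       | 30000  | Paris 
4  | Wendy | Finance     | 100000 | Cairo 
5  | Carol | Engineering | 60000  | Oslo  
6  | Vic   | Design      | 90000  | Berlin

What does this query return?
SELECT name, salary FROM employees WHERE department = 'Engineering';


Filtering: department = 'Engineering'
Matching rows: 1

1 rows:
Carol, 60000


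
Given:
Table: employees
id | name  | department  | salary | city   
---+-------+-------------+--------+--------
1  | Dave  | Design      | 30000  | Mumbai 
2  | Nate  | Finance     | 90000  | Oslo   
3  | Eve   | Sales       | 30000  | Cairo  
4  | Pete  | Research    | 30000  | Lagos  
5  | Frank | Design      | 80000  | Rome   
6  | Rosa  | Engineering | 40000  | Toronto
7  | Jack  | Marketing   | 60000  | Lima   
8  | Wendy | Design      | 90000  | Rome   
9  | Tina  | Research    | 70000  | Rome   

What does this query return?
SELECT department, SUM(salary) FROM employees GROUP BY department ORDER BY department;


Summing salary within each department:
  Design: 30000 + 80000 + 90000 = 200000
  Engineering: 40000 = 40000
  Finance: 90000 = 90000
  Marketing: 60000 = 60000
  Research: 30000 + 70000 = 100000
  Sales: 30000 = 30000


6 groups:
Design, 200000
Engineering, 40000
Finance, 90000
Marketing, 60000
Research, 100000
Sales, 30000


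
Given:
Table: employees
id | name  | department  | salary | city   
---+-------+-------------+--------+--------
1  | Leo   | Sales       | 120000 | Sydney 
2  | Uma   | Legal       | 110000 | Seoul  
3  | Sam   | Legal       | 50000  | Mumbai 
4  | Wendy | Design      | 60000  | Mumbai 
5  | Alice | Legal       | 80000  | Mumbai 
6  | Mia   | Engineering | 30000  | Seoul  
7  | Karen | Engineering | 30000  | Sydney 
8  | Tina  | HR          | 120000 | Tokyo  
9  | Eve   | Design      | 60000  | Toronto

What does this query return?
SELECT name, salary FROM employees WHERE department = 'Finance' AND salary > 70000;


Filtering: department = 'Finance' AND salary > 70000
Matching: 0 rows

Empty result set (0 rows)


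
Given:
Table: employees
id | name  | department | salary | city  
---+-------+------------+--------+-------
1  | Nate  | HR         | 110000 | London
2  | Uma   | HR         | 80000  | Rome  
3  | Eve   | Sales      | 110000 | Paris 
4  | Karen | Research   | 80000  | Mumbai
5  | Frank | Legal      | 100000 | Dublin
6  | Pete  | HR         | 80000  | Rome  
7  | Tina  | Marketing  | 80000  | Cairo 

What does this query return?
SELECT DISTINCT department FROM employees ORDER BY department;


All 'department' values (row order): HR, HR, Sales, Research, Legal, HR, Marketing
Removing duplicates leaves 5 unique value(s).

5 values:
HR
Legal
Marketing
Research
Sales


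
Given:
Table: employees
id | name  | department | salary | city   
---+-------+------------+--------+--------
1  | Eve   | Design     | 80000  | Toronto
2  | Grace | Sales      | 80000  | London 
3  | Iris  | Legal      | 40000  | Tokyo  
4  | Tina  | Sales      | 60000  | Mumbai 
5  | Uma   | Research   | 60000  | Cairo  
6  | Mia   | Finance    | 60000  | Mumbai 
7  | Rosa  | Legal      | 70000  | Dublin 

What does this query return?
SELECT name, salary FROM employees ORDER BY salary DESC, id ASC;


Sorting by salary DESC, then id ASC for ties

7 rows:
Eve, 80000
Grace, 80000
Rosa, 70000
Tina, 60000
Uma, 60000
Mia, 60000
Iris, 40000


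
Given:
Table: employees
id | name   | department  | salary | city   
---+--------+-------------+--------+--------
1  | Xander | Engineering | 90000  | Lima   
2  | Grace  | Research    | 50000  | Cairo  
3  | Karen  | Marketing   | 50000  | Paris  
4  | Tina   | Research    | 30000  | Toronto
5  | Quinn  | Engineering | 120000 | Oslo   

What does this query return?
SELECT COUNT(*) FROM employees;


COUNT(*) counts all rows

5


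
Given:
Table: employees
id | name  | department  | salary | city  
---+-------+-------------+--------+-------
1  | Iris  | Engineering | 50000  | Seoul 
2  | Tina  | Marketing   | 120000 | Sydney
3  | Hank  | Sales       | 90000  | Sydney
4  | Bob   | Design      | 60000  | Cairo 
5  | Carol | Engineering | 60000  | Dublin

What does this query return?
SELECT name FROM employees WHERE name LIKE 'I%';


LIKE 'I%' matches names starting with 'I'
Matching: 1

1 rows:
Iris


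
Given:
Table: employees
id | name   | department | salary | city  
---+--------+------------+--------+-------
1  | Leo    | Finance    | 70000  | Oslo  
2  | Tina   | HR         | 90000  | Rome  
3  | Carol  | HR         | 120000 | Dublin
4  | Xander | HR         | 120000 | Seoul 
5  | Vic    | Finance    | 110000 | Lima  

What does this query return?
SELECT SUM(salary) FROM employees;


SUM(salary) = 70000 + 90000 + 120000 + 120000 + 110000 = 510000

510000


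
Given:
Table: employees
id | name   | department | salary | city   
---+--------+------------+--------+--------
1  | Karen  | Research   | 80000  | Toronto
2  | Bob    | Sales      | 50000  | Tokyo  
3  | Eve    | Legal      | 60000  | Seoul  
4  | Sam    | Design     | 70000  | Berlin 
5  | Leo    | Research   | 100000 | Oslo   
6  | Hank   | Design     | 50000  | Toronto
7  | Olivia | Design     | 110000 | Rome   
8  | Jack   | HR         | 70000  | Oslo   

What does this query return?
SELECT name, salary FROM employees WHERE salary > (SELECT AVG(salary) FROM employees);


Subquery: AVG(salary) = 73750.0
Filtering: salary > 73750.0
  Karen (80000) -> MATCH
  Leo (100000) -> MATCH
  Olivia (110000) -> MATCH


3 rows:
Karen, 80000
Leo, 100000
Olivia, 110000


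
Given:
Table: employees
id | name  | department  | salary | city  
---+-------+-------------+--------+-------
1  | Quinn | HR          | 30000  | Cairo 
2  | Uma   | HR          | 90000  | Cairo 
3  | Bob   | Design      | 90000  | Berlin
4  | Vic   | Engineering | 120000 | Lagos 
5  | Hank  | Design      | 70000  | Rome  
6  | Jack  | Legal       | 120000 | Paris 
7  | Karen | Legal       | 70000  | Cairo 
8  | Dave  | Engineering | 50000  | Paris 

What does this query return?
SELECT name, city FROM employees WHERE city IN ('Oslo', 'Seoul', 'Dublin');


Filtering: city IN ('Oslo', 'Seoul', 'Dublin')
Matching: 0 rows

Empty result set (0 rows)


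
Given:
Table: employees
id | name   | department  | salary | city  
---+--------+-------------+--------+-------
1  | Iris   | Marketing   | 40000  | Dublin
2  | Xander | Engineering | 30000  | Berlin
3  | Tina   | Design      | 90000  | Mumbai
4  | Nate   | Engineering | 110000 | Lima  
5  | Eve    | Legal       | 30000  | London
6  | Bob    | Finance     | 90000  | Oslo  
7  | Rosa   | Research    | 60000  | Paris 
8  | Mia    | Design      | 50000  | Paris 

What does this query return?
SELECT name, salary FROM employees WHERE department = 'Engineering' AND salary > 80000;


Filtering: department = 'Engineering' AND salary > 80000
Matching: 1 rows

1 rows:
Nate, 110000


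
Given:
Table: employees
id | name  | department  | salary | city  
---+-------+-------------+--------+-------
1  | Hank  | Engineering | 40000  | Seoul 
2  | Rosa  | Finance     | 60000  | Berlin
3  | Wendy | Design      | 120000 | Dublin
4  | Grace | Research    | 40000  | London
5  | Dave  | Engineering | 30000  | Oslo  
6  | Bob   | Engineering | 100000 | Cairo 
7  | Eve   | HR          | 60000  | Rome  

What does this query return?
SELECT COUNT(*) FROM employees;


COUNT(*) counts all rows

7


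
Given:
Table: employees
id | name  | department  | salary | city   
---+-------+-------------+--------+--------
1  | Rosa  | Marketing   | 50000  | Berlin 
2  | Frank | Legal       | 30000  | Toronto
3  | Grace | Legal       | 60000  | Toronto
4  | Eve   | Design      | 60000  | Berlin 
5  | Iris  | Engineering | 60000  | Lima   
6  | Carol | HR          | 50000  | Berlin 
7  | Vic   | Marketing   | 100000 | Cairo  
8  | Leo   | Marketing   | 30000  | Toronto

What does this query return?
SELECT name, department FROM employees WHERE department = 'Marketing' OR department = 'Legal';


Filtering: department = 'Marketing' OR 'Legal'
Matching: 5 rows

5 rows:
Rosa, Marketing
Frank, Legal
Grace, Legal
Vic, Marketing
Leo, Marketing


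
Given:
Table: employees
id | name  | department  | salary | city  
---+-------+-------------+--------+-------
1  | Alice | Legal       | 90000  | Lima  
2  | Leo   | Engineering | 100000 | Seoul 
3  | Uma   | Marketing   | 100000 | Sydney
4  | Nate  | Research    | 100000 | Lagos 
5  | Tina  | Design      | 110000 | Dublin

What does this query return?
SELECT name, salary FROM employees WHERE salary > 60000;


Filtering: salary > 60000
Matching: 5 rows

5 rows:
Alice, 90000
Leo, 100000
Uma, 100000
Nate, 100000
Tina, 110000


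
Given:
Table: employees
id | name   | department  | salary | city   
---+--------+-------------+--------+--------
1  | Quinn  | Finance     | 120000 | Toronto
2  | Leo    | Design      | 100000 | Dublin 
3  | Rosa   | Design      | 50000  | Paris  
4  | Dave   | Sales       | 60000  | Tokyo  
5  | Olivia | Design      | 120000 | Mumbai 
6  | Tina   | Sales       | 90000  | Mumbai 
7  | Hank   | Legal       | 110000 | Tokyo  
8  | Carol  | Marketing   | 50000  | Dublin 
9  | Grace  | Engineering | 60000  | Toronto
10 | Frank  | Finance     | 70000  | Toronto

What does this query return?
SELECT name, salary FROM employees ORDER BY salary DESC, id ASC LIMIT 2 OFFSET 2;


Sort by salary DESC (id ASC tiebreak), then skip 2 and take 2
Rows 3 through 4

2 rows:
Hank, 110000
Leo, 100000


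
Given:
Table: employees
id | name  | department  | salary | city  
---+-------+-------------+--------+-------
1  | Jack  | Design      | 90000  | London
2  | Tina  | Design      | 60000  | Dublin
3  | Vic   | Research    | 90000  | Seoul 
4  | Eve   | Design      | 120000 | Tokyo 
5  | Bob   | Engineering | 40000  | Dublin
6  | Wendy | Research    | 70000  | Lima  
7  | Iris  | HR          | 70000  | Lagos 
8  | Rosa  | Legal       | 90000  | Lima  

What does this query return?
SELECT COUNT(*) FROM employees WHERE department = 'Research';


Counting rows where department = 'Research'
  Vic -> MATCH
  Wendy -> MATCH


2


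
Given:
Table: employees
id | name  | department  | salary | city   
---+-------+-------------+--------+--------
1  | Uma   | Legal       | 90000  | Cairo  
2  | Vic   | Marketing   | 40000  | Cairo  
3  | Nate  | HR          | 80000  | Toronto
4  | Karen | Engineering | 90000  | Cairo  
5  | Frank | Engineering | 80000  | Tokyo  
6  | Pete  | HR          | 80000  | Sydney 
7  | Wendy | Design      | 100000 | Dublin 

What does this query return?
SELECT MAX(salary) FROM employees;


Salaries: 90000, 40000, 80000, 90000, 80000, 80000, 100000
MAX = 100000

100000


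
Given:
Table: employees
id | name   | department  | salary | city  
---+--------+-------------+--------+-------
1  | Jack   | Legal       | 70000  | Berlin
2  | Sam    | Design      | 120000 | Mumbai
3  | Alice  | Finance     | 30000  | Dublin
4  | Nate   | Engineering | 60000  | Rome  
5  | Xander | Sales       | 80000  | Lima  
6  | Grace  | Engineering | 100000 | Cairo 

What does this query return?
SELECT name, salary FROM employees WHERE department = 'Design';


Filtering: department = 'Design'
Matching rows: 1

1 rows:
Sam, 120000


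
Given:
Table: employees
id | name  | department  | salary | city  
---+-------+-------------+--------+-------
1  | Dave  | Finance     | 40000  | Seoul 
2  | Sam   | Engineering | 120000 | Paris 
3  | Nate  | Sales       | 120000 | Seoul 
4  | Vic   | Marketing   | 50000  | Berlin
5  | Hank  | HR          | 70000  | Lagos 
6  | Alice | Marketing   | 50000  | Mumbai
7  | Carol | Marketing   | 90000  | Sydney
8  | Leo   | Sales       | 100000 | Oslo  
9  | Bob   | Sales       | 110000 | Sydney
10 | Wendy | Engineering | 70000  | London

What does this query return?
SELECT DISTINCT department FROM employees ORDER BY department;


All 'department' values (row order): Finance, Engineering, Sales, Marketing, HR, Marketing, Marketing, Sales, Sales, Engineering
Removing duplicates leaves 5 unique value(s).

5 values:
Engineering
Finance
HR
Marketing
Sales


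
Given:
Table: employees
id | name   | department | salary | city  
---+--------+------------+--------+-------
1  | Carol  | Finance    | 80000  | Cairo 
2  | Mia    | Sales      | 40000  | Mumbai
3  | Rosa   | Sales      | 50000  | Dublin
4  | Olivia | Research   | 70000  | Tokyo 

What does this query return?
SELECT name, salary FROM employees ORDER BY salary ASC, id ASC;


Sorting by salary ASC, then id ASC for ties

4 rows:
Mia, 40000
Rosa, 50000
Olivia, 70000
Carol, 80000


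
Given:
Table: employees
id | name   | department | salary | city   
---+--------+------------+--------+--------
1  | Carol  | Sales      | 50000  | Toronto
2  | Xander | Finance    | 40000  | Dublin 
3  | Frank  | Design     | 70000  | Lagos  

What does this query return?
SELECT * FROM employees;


SELECT * returns all 3 rows with all columns

3 rows:
1, Carol, Sales, 50000, Toronto
2, Xander, Finance, 40000, Dublin
3, Frank, Design, 70000, Lagos


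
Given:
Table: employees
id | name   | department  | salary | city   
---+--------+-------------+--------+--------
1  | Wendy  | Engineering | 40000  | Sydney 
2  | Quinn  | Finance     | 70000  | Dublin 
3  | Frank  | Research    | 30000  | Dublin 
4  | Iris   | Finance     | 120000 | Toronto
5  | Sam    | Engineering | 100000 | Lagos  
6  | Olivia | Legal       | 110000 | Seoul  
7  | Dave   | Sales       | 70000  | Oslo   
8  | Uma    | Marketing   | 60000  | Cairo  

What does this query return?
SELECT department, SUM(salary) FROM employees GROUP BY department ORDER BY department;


Summing salary within each department:
  Engineering: 40000 + 100000 = 140000
  Finance: 70000 + 120000 = 190000
  Legal: 110000 = 110000
  Marketing: 60000 = 60000
  Research: 30000 = 30000
  Sales: 70000 = 70000


6 groups:
Engineering, 140000
Finance, 190000
Legal, 110000
Marketing, 60000
Research, 30000
Sales, 70000


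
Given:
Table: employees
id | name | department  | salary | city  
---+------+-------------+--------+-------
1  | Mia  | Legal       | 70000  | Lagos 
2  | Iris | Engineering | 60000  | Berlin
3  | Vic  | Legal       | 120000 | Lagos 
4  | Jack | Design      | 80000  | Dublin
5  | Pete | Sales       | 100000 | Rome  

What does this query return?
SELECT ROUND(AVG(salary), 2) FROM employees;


SUM(salary) = 430000
COUNT = 5
ROUND(AVG, 2) = ROUND(430000 / 5, 2) = 86000.0

86000.0


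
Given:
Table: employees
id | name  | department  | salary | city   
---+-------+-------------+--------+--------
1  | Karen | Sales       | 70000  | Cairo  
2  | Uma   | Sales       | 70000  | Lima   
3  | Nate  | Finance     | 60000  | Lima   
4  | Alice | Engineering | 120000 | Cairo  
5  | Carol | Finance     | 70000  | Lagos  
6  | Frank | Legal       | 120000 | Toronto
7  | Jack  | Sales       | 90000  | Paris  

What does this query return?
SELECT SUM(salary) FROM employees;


SUM(salary) = 70000 + 70000 + 60000 + 120000 + 70000 + 120000 + 90000 = 600000

600000


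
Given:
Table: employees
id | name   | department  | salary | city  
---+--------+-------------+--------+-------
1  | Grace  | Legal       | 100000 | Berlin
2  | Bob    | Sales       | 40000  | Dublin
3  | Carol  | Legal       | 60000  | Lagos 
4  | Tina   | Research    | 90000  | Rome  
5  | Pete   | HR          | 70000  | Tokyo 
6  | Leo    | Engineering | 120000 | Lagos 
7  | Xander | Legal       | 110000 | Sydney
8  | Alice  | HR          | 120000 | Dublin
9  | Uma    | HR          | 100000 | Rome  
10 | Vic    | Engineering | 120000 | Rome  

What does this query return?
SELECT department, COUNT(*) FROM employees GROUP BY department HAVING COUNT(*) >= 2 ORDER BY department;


Groups with count >= 2:
  Engineering: 2 -> PASS
  HR: 3 -> PASS
  Legal: 3 -> PASS
  Research: 1 -> filtered out
  Sales: 1 -> filtered out


3 groups:
Engineering, 2
HR, 3
Legal, 3


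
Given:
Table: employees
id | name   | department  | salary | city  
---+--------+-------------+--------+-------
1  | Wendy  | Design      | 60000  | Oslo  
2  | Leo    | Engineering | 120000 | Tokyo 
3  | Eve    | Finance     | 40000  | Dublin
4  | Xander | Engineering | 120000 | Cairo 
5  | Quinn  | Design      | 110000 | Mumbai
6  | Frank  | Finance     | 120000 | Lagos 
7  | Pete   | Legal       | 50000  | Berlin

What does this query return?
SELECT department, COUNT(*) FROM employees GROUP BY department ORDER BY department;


Assigning each row to its department group:
  Wendy -> Design
  Leo -> Engineering
  Eve -> Finance
  Xander -> Engineering
  Quinn -> Design
  Frank -> Finance
  Pete -> Legal


4 groups:
Design, 2
Engineering, 2
Finance, 2
Legal, 1


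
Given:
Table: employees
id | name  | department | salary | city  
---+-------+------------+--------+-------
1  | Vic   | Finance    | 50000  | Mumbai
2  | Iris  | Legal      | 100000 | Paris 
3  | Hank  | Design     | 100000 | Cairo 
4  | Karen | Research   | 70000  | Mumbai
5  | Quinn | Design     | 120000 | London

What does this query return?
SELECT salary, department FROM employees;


Projecting columns: salary, department

5 rows:
50000, Finance
100000, Legal
100000, Design
70000, Research
120000, Design


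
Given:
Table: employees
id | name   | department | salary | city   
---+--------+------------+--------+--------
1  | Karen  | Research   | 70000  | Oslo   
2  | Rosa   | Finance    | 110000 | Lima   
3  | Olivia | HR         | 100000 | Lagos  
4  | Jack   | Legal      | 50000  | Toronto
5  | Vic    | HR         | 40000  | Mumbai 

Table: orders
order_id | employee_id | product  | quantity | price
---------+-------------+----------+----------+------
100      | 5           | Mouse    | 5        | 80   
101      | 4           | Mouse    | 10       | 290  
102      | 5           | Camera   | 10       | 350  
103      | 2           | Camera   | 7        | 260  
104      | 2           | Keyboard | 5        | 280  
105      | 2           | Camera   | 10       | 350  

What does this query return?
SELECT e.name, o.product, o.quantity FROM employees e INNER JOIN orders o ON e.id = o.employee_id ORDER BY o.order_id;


Joining employees.id = orders.employee_id:
  employee Vic (id=5) -> order Mouse
  employee Jack (id=4) -> order Mouse
  employee Vic (id=5) -> order Camera
  employee Rosa (id=2) -> order Camera
  employee Rosa (id=2) -> order Keyboard
  employee Rosa (id=2) -> order Camera


6 rows:
Vic, Mouse, 5
Jack, Mouse, 10
Vic, Camera, 10
Rosa, Camera, 7
Rosa, Keyboard, 5
Rosa, Camera, 10


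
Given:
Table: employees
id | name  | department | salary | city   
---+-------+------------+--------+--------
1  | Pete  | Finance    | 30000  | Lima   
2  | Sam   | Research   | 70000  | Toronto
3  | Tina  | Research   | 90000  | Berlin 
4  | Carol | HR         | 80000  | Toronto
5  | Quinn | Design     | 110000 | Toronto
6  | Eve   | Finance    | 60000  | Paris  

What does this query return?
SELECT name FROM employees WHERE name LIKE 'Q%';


LIKE 'Q%' matches names starting with 'Q'
Matching: 1

1 rows:
Quinn


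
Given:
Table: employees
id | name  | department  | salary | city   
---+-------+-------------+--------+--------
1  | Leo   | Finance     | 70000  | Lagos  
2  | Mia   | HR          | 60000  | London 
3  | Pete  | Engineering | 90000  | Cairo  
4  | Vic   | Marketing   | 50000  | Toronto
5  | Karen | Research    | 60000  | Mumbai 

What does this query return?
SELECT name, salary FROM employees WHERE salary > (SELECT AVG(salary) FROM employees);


Subquery: AVG(salary) = 66000.0
Filtering: salary > 66000.0
  Leo (70000) -> MATCH
  Pete (90000) -> MATCH


2 rows:
Leo, 70000
Pete, 90000


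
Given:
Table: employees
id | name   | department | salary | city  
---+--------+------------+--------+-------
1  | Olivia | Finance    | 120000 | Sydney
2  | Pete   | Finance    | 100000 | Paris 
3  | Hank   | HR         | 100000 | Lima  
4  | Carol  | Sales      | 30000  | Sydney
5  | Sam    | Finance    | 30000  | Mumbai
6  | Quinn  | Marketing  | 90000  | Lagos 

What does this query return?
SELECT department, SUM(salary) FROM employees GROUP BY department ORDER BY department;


Summing salary within each department:
  Finance: 120000 + 100000 + 30000 = 250000
  HR: 100000 = 100000
  Marketing: 90000 = 90000
  Sales: 30000 = 30000


4 groups:
Finance, 250000
HR, 100000
Marketing, 90000
Sales, 30000


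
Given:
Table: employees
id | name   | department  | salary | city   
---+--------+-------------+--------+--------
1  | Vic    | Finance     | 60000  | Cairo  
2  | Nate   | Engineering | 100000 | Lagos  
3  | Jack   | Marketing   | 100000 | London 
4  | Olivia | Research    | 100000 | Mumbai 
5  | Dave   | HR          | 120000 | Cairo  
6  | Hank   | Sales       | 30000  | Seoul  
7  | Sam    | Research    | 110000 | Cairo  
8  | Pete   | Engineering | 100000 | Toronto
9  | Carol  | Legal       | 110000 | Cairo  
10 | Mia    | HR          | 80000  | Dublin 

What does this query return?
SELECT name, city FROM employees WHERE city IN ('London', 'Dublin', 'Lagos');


Filtering: city IN ('London', 'Dublin', 'Lagos')
Matching: 3 rows

3 rows:
Nate, Lagos
Jack, London
Mia, Dublin


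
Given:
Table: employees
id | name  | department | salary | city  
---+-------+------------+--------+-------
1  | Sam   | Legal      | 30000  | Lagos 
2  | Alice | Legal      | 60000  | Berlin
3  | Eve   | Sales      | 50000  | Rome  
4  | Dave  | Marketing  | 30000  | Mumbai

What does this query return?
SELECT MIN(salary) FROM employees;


Salaries: 30000, 60000, 50000, 30000
MIN = 30000

30000


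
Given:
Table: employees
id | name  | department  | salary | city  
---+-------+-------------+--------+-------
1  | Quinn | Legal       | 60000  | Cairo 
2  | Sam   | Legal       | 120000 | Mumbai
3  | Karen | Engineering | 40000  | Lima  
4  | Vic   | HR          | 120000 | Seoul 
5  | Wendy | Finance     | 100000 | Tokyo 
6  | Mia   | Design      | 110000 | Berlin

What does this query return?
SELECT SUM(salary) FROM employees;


SUM(salary) = 60000 + 120000 + 40000 + 120000 + 100000 + 110000 = 550000

550000


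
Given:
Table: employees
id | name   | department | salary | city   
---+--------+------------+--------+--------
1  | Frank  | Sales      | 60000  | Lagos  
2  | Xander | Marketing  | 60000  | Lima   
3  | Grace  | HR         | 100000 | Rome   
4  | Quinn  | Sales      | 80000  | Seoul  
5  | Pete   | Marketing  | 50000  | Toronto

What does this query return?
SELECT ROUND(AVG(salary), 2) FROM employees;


SUM(salary) = 350000
COUNT = 5
ROUND(AVG, 2) = ROUND(350000 / 5, 2) = 70000.0

70000.0


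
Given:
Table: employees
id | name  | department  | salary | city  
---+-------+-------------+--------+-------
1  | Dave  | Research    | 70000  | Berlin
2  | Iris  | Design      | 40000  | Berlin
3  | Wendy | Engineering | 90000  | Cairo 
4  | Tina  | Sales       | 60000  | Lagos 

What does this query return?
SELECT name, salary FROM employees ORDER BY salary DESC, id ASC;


Sorting by salary DESC, then id ASC for ties

4 rows:
Wendy, 90000
Dave, 70000
Tina, 60000
Iris, 40000
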